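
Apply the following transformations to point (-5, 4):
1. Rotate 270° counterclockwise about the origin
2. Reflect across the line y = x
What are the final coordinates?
(5, 4)

Step 1: Rotate 270° → (4, 5)
Step 2: Reflect across the line y = x → (5, 4)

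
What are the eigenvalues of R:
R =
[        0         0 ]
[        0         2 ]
λ = 0, 2

Solve det(R - λI) = 0. For a 2×2 matrix the characteristic equation is λ² - (trace)λ + det = 0.
trace(R) = a + d = 0 + 2 = 2.
det(R) = a*d - b*c = (0)*(2) - (0)*(0) = 0 - 0 = 0.
Characteristic equation: λ² - (2)λ + (0) = 0.
Discriminant = (2)² - 4*(0) = 4 - 0 = 4.
λ = (2 ± √4) / 2 = (2 ± 2) / 2 = 0, 2.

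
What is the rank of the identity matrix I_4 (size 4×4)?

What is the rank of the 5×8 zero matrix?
rank(I_4) = 4, rank(0) = 0

The identity I_4 has 4 columns that are the standard basis vectors e_1, …, e_4. These are linearly independent, so all 4 columns are pivots and rank(I_4) = 4.
The 5×8 zero matrix has every entry zero, so every row is the zero row and there are no pivots; rank(0) = 0.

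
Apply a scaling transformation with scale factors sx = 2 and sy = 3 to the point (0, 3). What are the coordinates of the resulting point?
(0, 9)

Scaling matrix:
[[2, 0], [0, 3]]
Result: (0 × 2, 3 × 3) = (0, 9)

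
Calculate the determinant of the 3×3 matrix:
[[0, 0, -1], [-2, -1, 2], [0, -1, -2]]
-2

Expansion along first row:
det = 0·det([[-1,2],[-1,-2]]) - 0·det([[-2,2],[0,-2]]) + -1·det([[-2,-1],[0,-1]])
    = 0·(-1·-2 - 2·-1) - 0·(-2·-2 - 2·0) + -1·(-2·-1 - -1·0)
    = 0·4 - 0·4 + -1·2
    = 0 + 0 + -2 = -2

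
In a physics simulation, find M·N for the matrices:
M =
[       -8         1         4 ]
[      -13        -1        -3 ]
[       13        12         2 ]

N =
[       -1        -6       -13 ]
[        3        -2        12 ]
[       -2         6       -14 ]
MN =
[        3        70        60 ]
[       16        62       199 ]
[       19       -90       -53 ]

Matrix multiplication: (MN)[i][j] = sum over k of M[i][k] * N[k][j].
  (MN)[0][0] = (-8)*(-1) + (1)*(3) + (4)*(-2) = 3
  (MN)[0][1] = (-8)*(-6) + (1)*(-2) + (4)*(6) = 70
  (MN)[0][2] = (-8)*(-13) + (1)*(12) + (4)*(-14) = 60
  (MN)[1][0] = (-13)*(-1) + (-1)*(3) + (-3)*(-2) = 16
  (MN)[1][1] = (-13)*(-6) + (-1)*(-2) + (-3)*(6) = 62
  (MN)[1][2] = (-13)*(-13) + (-1)*(12) + (-3)*(-14) = 199
  (MN)[2][0] = (13)*(-1) + (12)*(3) + (2)*(-2) = 19
  (MN)[2][1] = (13)*(-6) + (12)*(-2) + (2)*(6) = -90
  (MN)[2][2] = (13)*(-13) + (12)*(12) + (2)*(-14) = -53
MN =
[        3        70        60 ]
[       16        62       199 ]
[       19       -90       -53 ]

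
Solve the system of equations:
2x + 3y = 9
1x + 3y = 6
x = 3, y = 1

Use elimination (row reduction):
Equation 1: 2x + 3y = 9.
Equation 2: 1x + 3y = 6.
Multiply Eq1 by 1 and Eq2 by 2: 2x + 3y = 9;  2x + 6y = 12.
Subtract: (3)y = 3, so y = 1.
Back-substitute into Eq1: 2x + 3*(1) = 9, so x = 3.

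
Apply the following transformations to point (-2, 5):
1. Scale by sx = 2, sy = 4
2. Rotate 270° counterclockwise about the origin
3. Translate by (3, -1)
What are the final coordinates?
(23, 3)

Step 1: Scale → (-4, 20)
Step 2: Rotate 270° → (20, 4)
Step 3: Translate → (23, 3)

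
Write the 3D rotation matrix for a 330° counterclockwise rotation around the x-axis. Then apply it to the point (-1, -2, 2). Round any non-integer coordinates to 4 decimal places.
R = [[1, 0, 0], [0, √3/2, 1/2], [0, -1/2, √3/2]]; R·(-1, -2, 2) = (-1.0000, -0.7321, 2.7321)

Rotation matrix for 330° around x-axis:
cos(330°) = √3/2, sin(330°) = -1/2
R = [[1, 0, 0], [0, √3/2, 1/2], [0, -1/2, √3/2]]
Apply to (-1, -2, 2): R·[-1, -2, 2]ᵀ = (-1.0000, -0.7321, 2.7321)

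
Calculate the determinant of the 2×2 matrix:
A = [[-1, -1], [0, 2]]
-2

For A = [[a, b], [c, d]], det(A) = a*d - b*c.
det(A) = (-1)*(2) - (-1)*(0) = -2 - 0 = -2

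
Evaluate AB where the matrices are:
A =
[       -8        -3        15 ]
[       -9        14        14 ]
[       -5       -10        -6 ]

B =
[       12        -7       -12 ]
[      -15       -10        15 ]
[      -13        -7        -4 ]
AB =
[     -246       -19        -9 ]
[     -500      -175       262 ]
[      168       177       -66 ]

Matrix multiplication: (AB)[i][j] = sum over k of A[i][k] * B[k][j].
  (AB)[0][0] = (-8)*(12) + (-3)*(-15) + (15)*(-13) = -246
  (AB)[0][1] = (-8)*(-7) + (-3)*(-10) + (15)*(-7) = -19
  (AB)[0][2] = (-8)*(-12) + (-3)*(15) + (15)*(-4) = -9
  (AB)[1][0] = (-9)*(12) + (14)*(-15) + (14)*(-13) = -500
  (AB)[1][1] = (-9)*(-7) + (14)*(-10) + (14)*(-7) = -175
  (AB)[1][2] = (-9)*(-12) + (14)*(15) + (14)*(-4) = 262
  (AB)[2][0] = (-5)*(12) + (-10)*(-15) + (-6)*(-13) = 168
  (AB)[2][1] = (-5)*(-7) + (-10)*(-10) + (-6)*(-7) = 177
  (AB)[2][2] = (-5)*(-12) + (-10)*(15) + (-6)*(-4) = -66
AB =
[     -246       -19        -9 ]
[     -500      -175       262 ]
[      168       177       -66 ]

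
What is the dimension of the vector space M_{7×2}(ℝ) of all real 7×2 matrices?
Dimension = 14

A real 7×2 matrix is determined by its 7·2 = 14 independent entries.
A standard basis is {E_ij : 1 ≤ i ≤ 7, 1 ≤ j ≤ 2}, where E_ij has a 1 in position (i, j) and 0 elsewhere — there are 14 such matrices, and they are linearly independent and span M_{7×2}(ℝ).
Therefore dim(M_{7×2}(ℝ)) = 14.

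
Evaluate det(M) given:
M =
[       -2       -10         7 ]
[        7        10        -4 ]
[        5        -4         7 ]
det(M) = 36

Expand along row 0 (cofactor expansion): det(M) = a*(e*i - f*h) - b*(d*i - f*g) + c*(d*h - e*g), where the 3×3 is [[a, b, c], [d, e, f], [g, h, i]].
Minor M_00 = (10)*(7) - (-4)*(-4) = 70 - 16 = 54.
Minor M_01 = (7)*(7) - (-4)*(5) = 49 + 20 = 69.
Minor M_02 = (7)*(-4) - (10)*(5) = -28 - 50 = -78.
det(M) = (-2)*(54) - (-10)*(69) + (7)*(-78) = -108 + 690 - 546 = 36.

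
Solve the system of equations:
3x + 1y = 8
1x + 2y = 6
x = 2, y = 2

Use elimination (row reduction):
Equation 1: 3x + 1y = 8.
Equation 2: 1x + 2y = 6.
Multiply Eq1 by 1 and Eq2 by 3: 3x + 1y = 8;  3x + 6y = 18.
Subtract: (5)y = 10, so y = 2.
Back-substitute into Eq1: 3x + 1*(2) = 8, so x = 2.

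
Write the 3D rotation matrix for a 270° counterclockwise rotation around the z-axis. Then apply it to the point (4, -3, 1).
R = [[0, 1, 0], [-1, 0, 0], [0, 0, 1]]; R·(4, -3, 1) = (-3, -4, 1)

Rotation matrix for 270° around z-axis:
cos(270°) = 0, sin(270°) = -1
R = [[0, 1, 0], [-1, 0, 0], [0, 0, 1]]
Apply to (4, -3, 1): R·[4, -3, 1]ᵀ = (-3, -4, 1)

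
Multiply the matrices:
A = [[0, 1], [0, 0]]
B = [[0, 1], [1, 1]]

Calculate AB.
[[1, 1], [0, 0]]

Each entry (i,j) of AB = sum over k of A[i][k]*B[k][j].
(AB)[0][0] = (0)*(0) + (1)*(1) = 1
(AB)[0][1] = (0)*(1) + (1)*(1) = 1
(AB)[1][0] = (0)*(0) + (0)*(1) = 0
(AB)[1][1] = (0)*(1) + (0)*(1) = 0
AB = [[1, 1], [0, 0]]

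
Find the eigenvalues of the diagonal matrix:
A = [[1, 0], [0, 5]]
λ₁ = 1, λ₂ = 5

The characteristic polynomial of A is det(A - λI) = (1 - λ)(5 - λ) = 0.
The roots are λ = 1 and λ = 5, so the eigenvalues are the diagonal entries.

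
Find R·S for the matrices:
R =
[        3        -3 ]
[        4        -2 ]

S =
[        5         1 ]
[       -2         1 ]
RS =
[       21         0 ]
[       24         2 ]

Matrix multiplication: (RS)[i][j] = sum over k of R[i][k] * S[k][j].
  (RS)[0][0] = (3)*(5) + (-3)*(-2) = 21
  (RS)[0][1] = (3)*(1) + (-3)*(1) = 0
  (RS)[1][0] = (4)*(5) + (-2)*(-2) = 24
  (RS)[1][1] = (4)*(1) + (-2)*(1) = 2
RS =
[       21         0 ]
[       24         2 ]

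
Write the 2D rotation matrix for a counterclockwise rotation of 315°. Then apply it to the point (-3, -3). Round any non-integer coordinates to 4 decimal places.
R = [[√2/2, √2/2], [-√2/2, √2/2]]; R·(-3, -3) = (-4.2426, 0.0000)

Rotation matrix formula: R(θ) = [[cos θ, -sin θ], [sin θ, cos θ]]
For θ = 315°:
cos(315°) = √2/2
sin(315°) = -√2/2
R = [[√2/2, √2/2], [-√2/2, √2/2]]
Apply to (-3, -3): [√2/2·-3 + (√2/2)·-3, -√2/2·-3 + √2/2·-3] = (-4.2426, 0.0000)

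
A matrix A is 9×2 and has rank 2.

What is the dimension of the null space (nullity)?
0

The rank-nullity theorem for an m×n matrix states:
rank(A) + nullity(A) = n (the number of columns).
Here n = 2 and rank(A) = 2, so nullity(A) = 2 - 2 = 0.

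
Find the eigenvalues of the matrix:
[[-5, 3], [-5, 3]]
λ = -2 and λ = 0

Characteristic equation: det(A - λI) = 0
λ² - (trace)λ + (det) = 0
λ² - (-2)λ + (0) = 0
λ² + 2λ + 0 = 0
Solving: λ = -2, 0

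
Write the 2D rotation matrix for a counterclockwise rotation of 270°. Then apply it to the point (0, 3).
R = [[0, 1], [-1, 0]]; R·(0, 3) = (3, 0)

Rotation matrix formula: R(θ) = [[cos θ, -sin θ], [sin θ, cos θ]]
For θ = 270°:
cos(270°) = 0
sin(270°) = -1
R = [[0, 1], [-1, 0]]
Apply to (0, 3): [0·0 + (1)·3, -1·0 + 0·3] = (3, 0)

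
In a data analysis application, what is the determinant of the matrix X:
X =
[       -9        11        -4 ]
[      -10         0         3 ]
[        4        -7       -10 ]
det(X) = -1437

Expand along row 0 (cofactor expansion): det(X) = a*(e*i - f*h) - b*(d*i - f*g) + c*(d*h - e*g), where the 3×3 is [[a, b, c], [d, e, f], [g, h, i]].
Minor M_00 = (0)*(-10) - (3)*(-7) = 0 + 21 = 21.
Minor M_01 = (-10)*(-10) - (3)*(4) = 100 - 12 = 88.
Minor M_02 = (-10)*(-7) - (0)*(4) = 70 - 0 = 70.
det(X) = (-9)*(21) - (11)*(88) + (-4)*(70) = -189 - 968 - 280 = -1437.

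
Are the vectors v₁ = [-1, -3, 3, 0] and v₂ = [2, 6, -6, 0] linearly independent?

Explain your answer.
No, linearly dependent (v₂ = -2·v₁)

Check whether there is a scalar k with v₂ = k·v₁.
Comparing components, k = -2 satisfies -2·[-1, -3, 3, 0] = [2, 6, -6, 0].
Since v₂ is a scalar multiple of v₁, the two vectors are linearly dependent.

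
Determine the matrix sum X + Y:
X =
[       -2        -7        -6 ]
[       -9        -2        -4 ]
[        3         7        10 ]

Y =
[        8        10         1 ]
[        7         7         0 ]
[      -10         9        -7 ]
X + Y =
[        6         3        -5 ]
[       -2         5        -4 ]
[       -7        16         3 ]

Matrix addition is elementwise: (X+Y)[i][j] = X[i][j] + Y[i][j].
  (X+Y)[0][0] = (-2) + (8) = 6
  (X+Y)[0][1] = (-7) + (10) = 3
  (X+Y)[0][2] = (-6) + (1) = -5
  (X+Y)[1][0] = (-9) + (7) = -2
  (X+Y)[1][1] = (-2) + (7) = 5
  (X+Y)[1][2] = (-4) + (0) = -4
  (X+Y)[2][0] = (3) + (-10) = -7
  (X+Y)[2][1] = (7) + (9) = 16
  (X+Y)[2][2] = (10) + (-7) = 3
X + Y =
[        6         3        -5 ]
[       -2         5        -4 ]
[       -7        16         3 ]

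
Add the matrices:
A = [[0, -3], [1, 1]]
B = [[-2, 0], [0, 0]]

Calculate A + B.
[[-2, -3], [1, 1]]

Add corresponding elements:
(0)+(-2)=-2
(-3)+(0)=-3
(1)+(0)=1
(1)+(0)=1
A + B = [[-2, -3], [1, 1]]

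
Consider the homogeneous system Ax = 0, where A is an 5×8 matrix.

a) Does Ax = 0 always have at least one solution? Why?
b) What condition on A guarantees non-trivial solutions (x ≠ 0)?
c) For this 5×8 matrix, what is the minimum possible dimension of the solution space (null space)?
a) Yes, x = 0 is always a solution. b) When A has linearly dependent columns (rank < n). c) Minimum nullity = 3.

a) x = 0 satisfies A·0 = 0, so the zero vector is always a solution.
b) Non-trivial solutions exist iff the columns of A are linearly dependent, equivalently rank(A) < n (the number of columns).
c) By rank-nullity, rank(A) + nullity(A) = n = 8. Since A has only 5 rows, rank(A) ≤ 5, so nullity(A) ≥ 8 - 5 = 3.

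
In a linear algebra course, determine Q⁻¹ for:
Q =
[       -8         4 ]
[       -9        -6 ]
det(Q) = 84
Q⁻¹ =
[    -1/14     -1/21 ]
[     3/28     -2/21 ]

For a 2×2 matrix Q = [[a, b], [c, d]] with det(Q) ≠ 0, Q⁻¹ = (1/det(Q)) * [[d, -b], [-c, a]].
det(Q) = (-8)*(-6) - (4)*(-9) = 48 + 36 = 84.
Q⁻¹ = (1/84) * [[-6, -4], [9, -8]].
Dividing each entry by 84 and reducing:
Q⁻¹ =
[    -1/14     -1/21 ]
[     3/28     -2/21 ]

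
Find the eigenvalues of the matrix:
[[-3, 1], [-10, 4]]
λ = -1 and λ = 2

Characteristic equation: det(A - λI) = 0
λ² - (trace)λ + (det) = 0
λ² - (1)λ + (-2) = 0
λ² - 1λ - 2 = 0
Solving: λ = -1, 2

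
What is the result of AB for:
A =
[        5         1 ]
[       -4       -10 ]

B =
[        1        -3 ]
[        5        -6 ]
AB =
[       10       -21 ]
[      -54        72 ]

Matrix multiplication: (AB)[i][j] = sum over k of A[i][k] * B[k][j].
  (AB)[0][0] = (5)*(1) + (1)*(5) = 10
  (AB)[0][1] = (5)*(-3) + (1)*(-6) = -21
  (AB)[1][0] = (-4)*(1) + (-10)*(5) = -54
  (AB)[1][1] = (-4)*(-3) + (-10)*(-6) = 72
AB =
[       10       -21 ]
[      -54        72 ]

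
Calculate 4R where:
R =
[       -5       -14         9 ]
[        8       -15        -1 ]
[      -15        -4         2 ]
4R =
[      -20       -56        36 ]
[       32       -60        -4 ]
[      -60       -16         8 ]

Scalar multiplication is elementwise: (4R)[i][j] = 4 * R[i][j].
  (4R)[0][0] = 4 * (-5) = -20
  (4R)[0][1] = 4 * (-14) = -56
  (4R)[0][2] = 4 * (9) = 36
  (4R)[1][0] = 4 * (8) = 32
  (4R)[1][1] = 4 * (-15) = -60
  (4R)[1][2] = 4 * (-1) = -4
  (4R)[2][0] = 4 * (-15) = -60
  (4R)[2][1] = 4 * (-4) = -16
  (4R)[2][2] = 4 * (2) = 8
4R =
[      -20       -56        36 ]
[       32       -60        -4 ]
[      -60       -16         8 ]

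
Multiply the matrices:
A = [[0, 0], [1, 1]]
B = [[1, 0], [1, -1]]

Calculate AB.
[[0, 0], [2, -1]]

Each entry (i,j) of AB = sum over k of A[i][k]*B[k][j].
(AB)[0][0] = (0)*(1) + (0)*(1) = 0
(AB)[0][1] = (0)*(0) + (0)*(-1) = 0
(AB)[1][0] = (1)*(1) + (1)*(1) = 2
(AB)[1][1] = (1)*(0) + (1)*(-1) = -1
AB = [[0, 0], [2, -1]]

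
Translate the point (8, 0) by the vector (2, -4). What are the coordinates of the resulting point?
(10, -4)

Translation by (2, -4):
x' = 8 + 2 = 10
y' = 0 + -4 = -4
Homogeneous matrix: [[1, 0, 2], [0, 1, -4], [0, 0, 1]]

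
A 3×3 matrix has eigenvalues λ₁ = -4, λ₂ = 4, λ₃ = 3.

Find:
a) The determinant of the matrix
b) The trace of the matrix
det = -48, trace = 3

Two standard eigenvalue identities:
- det(A) equals the product of the eigenvalues (counted with multiplicity).
- trace(A) equals the sum of the eigenvalues.
det(A) = (-4)*(4)*(3) = -48.
trace(A) = -4 + 4 + 3 = 3.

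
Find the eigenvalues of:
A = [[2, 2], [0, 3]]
λ = 2, 3

Solve det(A - λI) = 0. For a 2×2 matrix this is λ² - (trace)λ + det = 0.
trace(A) = 2 + 3 = 5.
det(A) = (2)*(3) - (2)*(0) = 6 - 0 = 6.
Characteristic equation: λ² - (5)λ + (6) = 0.
Discriminant: (5)² - 4*(6) = 25 - 24 = 1.
Roots: λ = (5 ± √1) / 2 = 2, 3.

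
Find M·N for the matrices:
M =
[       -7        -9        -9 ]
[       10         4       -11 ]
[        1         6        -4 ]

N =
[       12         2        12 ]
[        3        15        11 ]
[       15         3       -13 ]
MN =
[     -246      -176       -66 ]
[      -33        47       307 ]
[      -30        80       130 ]

Matrix multiplication: (MN)[i][j] = sum over k of M[i][k] * N[k][j].
  (MN)[0][0] = (-7)*(12) + (-9)*(3) + (-9)*(15) = -246
  (MN)[0][1] = (-7)*(2) + (-9)*(15) + (-9)*(3) = -176
  (MN)[0][2] = (-7)*(12) + (-9)*(11) + (-9)*(-13) = -66
  (MN)[1][0] = (10)*(12) + (4)*(3) + (-11)*(15) = -33
  (MN)[1][1] = (10)*(2) + (4)*(15) + (-11)*(3) = 47
  (MN)[1][2] = (10)*(12) + (4)*(11) + (-11)*(-13) = 307
  (MN)[2][0] = (1)*(12) + (6)*(3) + (-4)*(15) = -30
  (MN)[2][1] = (1)*(2) + (6)*(15) + (-4)*(3) = 80
  (MN)[2][2] = (1)*(12) + (6)*(11) + (-4)*(-13) = 130
MN =
[     -246      -176       -66 ]
[      -33        47       307 ]
[      -30        80       130 ]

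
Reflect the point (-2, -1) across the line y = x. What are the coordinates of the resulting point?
(-1, -2)

Reflection across line y = x: (-2, -1) → (-1, -2)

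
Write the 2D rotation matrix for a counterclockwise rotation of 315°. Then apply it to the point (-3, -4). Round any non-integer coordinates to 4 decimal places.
R = [[√2/2, √2/2], [-√2/2, √2/2]]; R·(-3, -4) = (-4.9497, -0.7071)

Rotation matrix formula: R(θ) = [[cos θ, -sin θ], [sin θ, cos θ]]
For θ = 315°:
cos(315°) = √2/2
sin(315°) = -√2/2
R = [[√2/2, √2/2], [-√2/2, √2/2]]
Apply to (-3, -4): [√2/2·-3 + (√2/2)·-4, -√2/2·-3 + √2/2·-4] = (-4.9497, -0.7071)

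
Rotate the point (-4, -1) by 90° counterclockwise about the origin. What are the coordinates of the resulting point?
(1, -4)

Rotation matrix R(θ) = [[cos θ, -sin θ], [sin θ, cos θ]]; for θ = 90°:
R = [[0, -1], [1, 0]]
Result: R × [-4, -1]ᵀ = [0·-4 + (-1)·-1, 1·-4 + (0)·-1]ᵀ = (1, -4)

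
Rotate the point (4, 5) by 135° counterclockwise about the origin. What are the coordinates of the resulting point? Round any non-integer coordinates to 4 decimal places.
(-6.3640, -0.7071)

Rotation matrix R(θ) = [[cos θ, -sin θ], [sin θ, cos θ]]; for θ = 135°:
R = [[-√2/2, -√2/2], [√2/2, -√2/2]]
Result: R × [4, 5]ᵀ = [-√2/2·4 + (-√2/2)·5, √2/2·4 + (-√2/2)·5]ᵀ = (-6.3640, -0.7071)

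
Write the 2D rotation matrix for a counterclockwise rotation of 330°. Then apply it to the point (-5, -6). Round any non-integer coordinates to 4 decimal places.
R = [[√3/2, 1/2], [-1/2, √3/2]]; R·(-5, -6) = (-7.3301, -2.6962)

Rotation matrix formula: R(θ) = [[cos θ, -sin θ], [sin θ, cos θ]]
For θ = 330°:
cos(330°) = √3/2
sin(330°) = -1/2
R = [[√3/2, 1/2], [-1/2, √3/2]]
Apply to (-5, -6): [√3/2·-5 + (1/2)·-6, -1/2·-5 + √3/2·-6] = (-7.3301, -2.6962)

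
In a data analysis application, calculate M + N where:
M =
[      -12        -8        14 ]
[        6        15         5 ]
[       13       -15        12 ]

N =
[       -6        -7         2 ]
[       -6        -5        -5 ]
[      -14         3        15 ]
M + N =
[      -18       -15        16 ]
[        0        10         0 ]
[       -1       -12        27 ]

Matrix addition is elementwise: (M+N)[i][j] = M[i][j] + N[i][j].
  (M+N)[0][0] = (-12) + (-6) = -18
  (M+N)[0][1] = (-8) + (-7) = -15
  (M+N)[0][2] = (14) + (2) = 16
  (M+N)[1][0] = (6) + (-6) = 0
  (M+N)[1][1] = (15) + (-5) = 10
  (M+N)[1][2] = (5) + (-5) = 0
  (M+N)[2][0] = (13) + (-14) = -1
  (M+N)[2][1] = (-15) + (3) = -12
  (M+N)[2][2] = (12) + (15) = 27
M + N =
[      -18       -15        16 ]
[        0        10         0 ]
[       -1       -12        27 ]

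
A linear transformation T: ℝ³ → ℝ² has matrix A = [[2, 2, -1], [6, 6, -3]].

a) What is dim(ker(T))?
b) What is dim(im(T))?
dim(ker) = 2, dim(im) = 1

Observe that row 2 = 3 × row 1 (so the rows are linearly dependent).
Thus rank(A) = 1 (only one linearly independent row).
dim(im(T)) = rank(A) = 1.
By the rank-nullity theorem applied to T: ℝ³ → ℝ², rank(A) + nullity(A) = 3 (the domain dimension), so dim(ker(T)) = 3 - 1 = 2.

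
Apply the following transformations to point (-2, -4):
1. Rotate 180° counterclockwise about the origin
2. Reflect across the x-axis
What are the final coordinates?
(2, -4)

Step 1: Rotate 180° → (2, 4)
Step 2: Reflect across the x-axis → (2, -4)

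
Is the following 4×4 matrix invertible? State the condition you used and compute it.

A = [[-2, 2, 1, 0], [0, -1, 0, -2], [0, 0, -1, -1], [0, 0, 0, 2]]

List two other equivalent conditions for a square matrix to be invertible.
Yes, invertible; det(A) = -4 ≠ 0. Equivalent conditions: rank(A) = 4; Ax = 0 has only the trivial solution; 0 is not an eigenvalue; the columns of A are linearly independent.

To check invertibility, compute det(A).
The given matrix is triangular, so det(A) equals the product of its diagonal entries = -4 ≠ 0.
Since det(A) ≠ 0, A is invertible.
Equivalent conditions for a square matrix A to be invertible:
- rank(A) = 4 (full rank).
- The homogeneous system Ax = 0 has only the trivial solution x = 0.
- 0 is not an eigenvalue of A.
- The columns (equivalently rows) of A are linearly independent.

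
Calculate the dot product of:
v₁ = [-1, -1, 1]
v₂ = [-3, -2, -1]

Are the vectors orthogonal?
4, No

The dot product is the sum of products of corresponding components.
v₁·v₂ = (-1)*(-3) + (-1)*(-2) + (1)*(-1) = 3 + 2 - 1 = 4.
Two vectors are orthogonal iff their dot product is 0; here the dot product is 4, so the vectors are not orthogonal.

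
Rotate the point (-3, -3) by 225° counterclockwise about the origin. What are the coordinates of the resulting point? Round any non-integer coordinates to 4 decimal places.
(0.0000, 4.2426)

Rotation matrix R(θ) = [[cos θ, -sin θ], [sin θ, cos θ]]; for θ = 225°:
R = [[-√2/2, √2/2], [-√2/2, -√2/2]]
Result: R × [-3, -3]ᵀ = [-√2/2·-3 + (√2/2)·-3, -√2/2·-3 + (-√2/2)·-3]ᵀ = (0.0000, 4.2426)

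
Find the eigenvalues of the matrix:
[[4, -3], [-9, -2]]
λ = -5 and λ = 7

Characteristic equation: det(A - λI) = 0
λ² - (trace)λ + (det) = 0
λ² - (2)λ + (-35) = 0
λ² - 2λ - 35 = 0
Solving: λ = -5, 7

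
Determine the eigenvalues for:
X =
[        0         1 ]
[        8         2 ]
λ = -2, 4

Solve det(X - λI) = 0. For a 2×2 matrix the characteristic equation is λ² - (trace)λ + det = 0.
trace(X) = a + d = 0 + 2 = 2.
det(X) = a*d - b*c = (0)*(2) - (1)*(8) = 0 - 8 = -8.
Characteristic equation: λ² - (2)λ + (-8) = 0.
Discriminant = (2)² - 4*(-8) = 4 + 32 = 36.
λ = (2 ± √36) / 2 = (2 ± 6) / 2 = -2, 4.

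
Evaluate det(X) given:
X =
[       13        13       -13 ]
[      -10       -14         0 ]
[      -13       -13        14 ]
det(X) = -52

Expand along row 0 (cofactor expansion): det(X) = a*(e*i - f*h) - b*(d*i - f*g) + c*(d*h - e*g), where the 3×3 is [[a, b, c], [d, e, f], [g, h, i]].
Minor M_00 = (-14)*(14) - (0)*(-13) = -196 - 0 = -196.
Minor M_01 = (-10)*(14) - (0)*(-13) = -140 - 0 = -140.
Minor M_02 = (-10)*(-13) - (-14)*(-13) = 130 - 182 = -52.
det(X) = (13)*(-196) - (13)*(-140) + (-13)*(-52) = -2548 + 1820 + 676 = -52.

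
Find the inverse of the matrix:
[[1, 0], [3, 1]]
[[1, 0], [-3, 1]]

For [[a,b],[c,d]], inverse = (1/det)·[[d,-b],[-c,a]]
det = 1·1 - 0·3 = 1
Inverse = (1/1)·[[1, 0], [-3, 1]]
        = [[1, 0], [-3, 1]]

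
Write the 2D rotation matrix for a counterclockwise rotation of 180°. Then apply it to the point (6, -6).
R = [[-1, 0], [0, -1]]; R·(6, -6) = (-6, 6)

Rotation matrix formula: R(θ) = [[cos θ, -sin θ], [sin θ, cos θ]]
For θ = 180°:
cos(180°) = -1
sin(180°) = 0
R = [[-1, 0], [0, -1]]
Apply to (6, -6): [-1·6 + (0)·-6, 0·6 + -1·-6] = (-6, 6)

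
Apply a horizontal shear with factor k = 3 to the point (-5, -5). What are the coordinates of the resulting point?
(-20, -5)

Shear matrix for horizontal shear with factor k = 3:
[[1, 3], [0, 1]]
Result: (-5, -5) → (-20, -5)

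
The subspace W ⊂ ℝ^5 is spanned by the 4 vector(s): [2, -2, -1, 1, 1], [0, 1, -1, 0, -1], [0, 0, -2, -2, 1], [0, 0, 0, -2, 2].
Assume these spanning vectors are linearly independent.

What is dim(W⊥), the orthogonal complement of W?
dim(W⊥) = 1

For any subspace W of ℝ^n, dim(W) + dim(W⊥) = n (the whole-space dimension).
Here the given 4 vectors are linearly independent, so dim(W) = 4.
Thus dim(W⊥) = n - dim(W) = 5 - 4 = 1.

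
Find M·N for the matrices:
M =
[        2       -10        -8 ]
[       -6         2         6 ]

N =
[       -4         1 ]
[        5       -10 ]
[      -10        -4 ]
MN =
[       22       134 ]
[      -26       -50 ]

Matrix multiplication: (MN)[i][j] = sum over k of M[i][k] * N[k][j].
  (MN)[0][0] = (2)*(-4) + (-10)*(5) + (-8)*(-10) = 22
  (MN)[0][1] = (2)*(1) + (-10)*(-10) + (-8)*(-4) = 134
  (MN)[1][0] = (-6)*(-4) + (2)*(5) + (6)*(-10) = -26
  (MN)[1][1] = (-6)*(1) + (2)*(-10) + (6)*(-4) = -50
MN =
[       22       134 ]
[      -26       -50 ]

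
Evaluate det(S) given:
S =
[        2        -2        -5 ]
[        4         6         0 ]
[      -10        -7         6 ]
det(S) = -40

Expand along row 0 (cofactor expansion): det(S) = a*(e*i - f*h) - b*(d*i - f*g) + c*(d*h - e*g), where the 3×3 is [[a, b, c], [d, e, f], [g, h, i]].
Minor M_00 = (6)*(6) - (0)*(-7) = 36 - 0 = 36.
Minor M_01 = (4)*(6) - (0)*(-10) = 24 - 0 = 24.
Minor M_02 = (4)*(-7) - (6)*(-10) = -28 + 60 = 32.
det(S) = (2)*(36) - (-2)*(24) + (-5)*(32) = 72 + 48 - 160 = -40.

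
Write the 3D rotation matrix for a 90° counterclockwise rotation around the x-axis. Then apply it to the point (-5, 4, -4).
R = [[1, 0, 0], [0, 0, -1], [0, 1, 0]]; R·(-5, 4, -4) = (-5, 4, 4)

Rotation matrix for 90° around x-axis:
cos(90°) = 0, sin(90°) = 1
R = [[1, 0, 0], [0, 0, -1], [0, 1, 0]]
Apply to (-5, 4, -4): R·[-5, 4, -4]ᵀ = (-5, 4, 4)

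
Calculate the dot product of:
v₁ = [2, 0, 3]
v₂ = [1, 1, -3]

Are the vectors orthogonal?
-7, No

The dot product is the sum of products of corresponding components.
v₁·v₂ = (2)*(1) + (0)*(1) + (3)*(-3) = 2 + 0 - 9 = -7.
Two vectors are orthogonal iff their dot product is 0; here the dot product is -7, so the vectors are not orthogonal.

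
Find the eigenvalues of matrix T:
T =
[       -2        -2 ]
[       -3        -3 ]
λ = -5, 0

Solve det(T - λI) = 0. For a 2×2 matrix the characteristic equation is λ² - (trace)λ + det = 0.
trace(T) = a + d = -2 - 3 = -5.
det(T) = a*d - b*c = (-2)*(-3) - (-2)*(-3) = 6 - 6 = 0.
Characteristic equation: λ² - (-5)λ + (0) = 0.
Discriminant = (-5)² - 4*(0) = 25 - 0 = 25.
λ = (-5 ± √25) / 2 = (-5 ± 5) / 2 = -5, 0.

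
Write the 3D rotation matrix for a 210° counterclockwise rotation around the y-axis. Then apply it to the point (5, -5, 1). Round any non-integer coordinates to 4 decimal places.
R = [[-√3/2, 0, -1/2], [0, 1, 0], [1/2, 0, -√3/2]]; R·(5, -5, 1) = (-4.8301, -5.0000, 1.6340)

Rotation matrix for 210° around y-axis:
cos(210°) = -√3/2, sin(210°) = -1/2
R = [[-√3/2, 0, -1/2], [0, 1, 0], [1/2, 0, -√3/2]]
Apply to (5, -5, 1): R·[5, -5, 1]ᵀ = (-4.8301, -5.0000, 1.6340)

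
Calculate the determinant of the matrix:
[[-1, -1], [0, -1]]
1

For a 2×2 matrix [[a, b], [c, d]], det = ad - bc
det = (-1)(-1) - (-1)(0) = 1 - 0 = 1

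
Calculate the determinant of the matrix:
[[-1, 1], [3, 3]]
-6

For a 2×2 matrix [[a, b], [c, d]], det = ad - bc
det = (-1)(3) - (1)(3) = -3 - 3 = -6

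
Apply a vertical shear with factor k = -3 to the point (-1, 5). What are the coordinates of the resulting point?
(-1, 8)

Shear matrix for vertical shear with factor k = -3:
[[1, 0], [-3, 1]]
Result: (-1, 5) → (-1, 8)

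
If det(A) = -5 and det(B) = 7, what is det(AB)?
-35

Use the multiplicative property of determinants: det(AB) = det(A)*det(B).
det(AB) = (-5)*(7) = -35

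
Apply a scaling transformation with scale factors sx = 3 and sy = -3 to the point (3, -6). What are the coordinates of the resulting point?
(9, 18)

Scaling matrix:
[[3, 0], [0, -3]]
Result: (3 × 3, -6 × -3) = (9, 18)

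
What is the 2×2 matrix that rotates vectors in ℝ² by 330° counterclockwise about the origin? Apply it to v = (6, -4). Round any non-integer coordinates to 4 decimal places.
R = [[√3/2, 1/2], [-1/2, √3/2]]; R·v = (3.1962, -6.4641)

A counterclockwise rotation by angle θ in ℝ² has matrix R(θ) = [[cos θ, -sin θ], [sin θ, cos θ]].
For θ = 330°: cos θ = √3/2, sin θ = -1/2.
R(330°) = [[√3/2, 1/2], [-1/2, √3/2]].
R·v = [√3/2·6 + (1/2)·-4, -1/2·6 + √3/2·-4] = (3.1962, -6.4641).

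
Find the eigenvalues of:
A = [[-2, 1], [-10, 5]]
λ = 0, 3

Solve det(A - λI) = 0. For a 2×2 matrix this is λ² - (trace)λ + det = 0.
trace(A) = -2 + 5 = 3.
det(A) = (-2)*(5) - (1)*(-10) = -10 + 10 = 0.
Characteristic equation: λ² - (3)λ + (0) = 0.
Discriminant: (3)² - 4*(0) = 9 - 0 = 9.
Roots: λ = (3 ± √9) / 2 = 0, 3.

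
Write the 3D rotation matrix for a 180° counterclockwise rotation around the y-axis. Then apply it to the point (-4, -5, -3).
R = [[-1, 0, 0], [0, 1, 0], [0, 0, -1]]; R·(-4, -5, -3) = (4, -5, 3)

Rotation matrix for 180° around y-axis:
cos(180°) = -1, sin(180°) = 0
R = [[-1, 0, 0], [0, 1, 0], [0, 0, -1]]
Apply to (-4, -5, -3): R·[-4, -5, -3]ᵀ = (4, -5, 3)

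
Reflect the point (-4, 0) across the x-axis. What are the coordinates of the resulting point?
(-4, 0)

Reflection across x-axis: (-4, 0) → (-4, 0)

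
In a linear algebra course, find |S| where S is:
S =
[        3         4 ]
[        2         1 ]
det(S) = -5

For a 2×2 matrix [[a, b], [c, d]], det = a*d - b*c.
det(S) = (3)*(1) - (4)*(2) = 3 - 8 = -5.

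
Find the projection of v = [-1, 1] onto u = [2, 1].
[-2/5, -1/5]

The projection of v onto u is proj_u(v) = ((v·u) / (u·u)) · u.
v·u = (-1)*(2) + (1)*(1) = -1.
u·u = (2)*(2) + (1)*(1) = 5.
coefficient = -1 / 5 = -1/5.
proj_u(v) = -1/5 · [2, 1] = [-2/5, -1/5].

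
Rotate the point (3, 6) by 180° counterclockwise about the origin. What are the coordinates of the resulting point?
(-3, -6)

Rotation matrix R(θ) = [[cos θ, -sin θ], [sin θ, cos θ]]; for θ = 180°:
R = [[-1, 0], [0, -1]]
Result: R × [3, 6]ᵀ = [-1·3 + (0)·6, 0·3 + (-1)·6]ᵀ = (-3, -6)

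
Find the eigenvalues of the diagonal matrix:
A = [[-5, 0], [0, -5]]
λ₁ = -5, λ₂ = -5

The characteristic polynomial of A is det(A - λI) = (-5 - λ)(-5 - λ) = 0.
The roots are λ = -5 and λ = -5, so the eigenvalues are the diagonal entries.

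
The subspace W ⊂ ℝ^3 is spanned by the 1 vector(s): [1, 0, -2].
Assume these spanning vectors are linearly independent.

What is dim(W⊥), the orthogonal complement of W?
dim(W⊥) = 2

For any subspace W of ℝ^n, dim(W) + dim(W⊥) = n (the whole-space dimension).
Here the given 1 vectors are linearly independent, so dim(W) = 1.
Thus dim(W⊥) = n - dim(W) = 3 - 1 = 2.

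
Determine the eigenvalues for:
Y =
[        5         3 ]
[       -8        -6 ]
λ = -3, 2

Solve det(Y - λI) = 0. For a 2×2 matrix the characteristic equation is λ² - (trace)λ + det = 0.
trace(Y) = a + d = 5 - 6 = -1.
det(Y) = a*d - b*c = (5)*(-6) - (3)*(-8) = -30 + 24 = -6.
Characteristic equation: λ² - (-1)λ + (-6) = 0.
Discriminant = (-1)² - 4*(-6) = 1 + 24 = 25.
λ = (-1 ± √25) / 2 = (-1 ± 5) / 2 = -3, 2.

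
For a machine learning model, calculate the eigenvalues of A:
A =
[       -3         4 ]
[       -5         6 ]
λ = 1, 2

Solve det(A - λI) = 0. For a 2×2 matrix the characteristic equation is λ² - (trace)λ + det = 0.
trace(A) = a + d = -3 + 6 = 3.
det(A) = a*d - b*c = (-3)*(6) - (4)*(-5) = -18 + 20 = 2.
Characteristic equation: λ² - (3)λ + (2) = 0.
Discriminant = (3)² - 4*(2) = 9 - 8 = 1.
λ = (3 ± √1) / 2 = (3 ± 1) / 2 = 1, 2.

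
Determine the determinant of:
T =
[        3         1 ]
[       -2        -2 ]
det(T) = -4

For a 2×2 matrix [[a, b], [c, d]], det = a*d - b*c.
det(T) = (3)*(-2) - (1)*(-2) = -6 + 2 = -4.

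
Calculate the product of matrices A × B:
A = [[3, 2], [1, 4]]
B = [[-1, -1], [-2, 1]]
[[-7, -1], [-9, 3]]

Matrix multiplication:
C[0][0] = 3×-1 + 2×-2 = -7
C[0][1] = 3×-1 + 2×1 = -1
C[1][0] = 1×-1 + 4×-2 = -9
C[1][1] = 1×-1 + 4×1 = 3
Result: [[-7, -1], [-9, 3]]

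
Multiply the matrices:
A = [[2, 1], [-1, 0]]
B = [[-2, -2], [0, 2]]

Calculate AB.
[[-4, -2], [2, 2]]

Each entry (i,j) of AB = sum over k of A[i][k]*B[k][j].
(AB)[0][0] = (2)*(-2) + (1)*(0) = -4
(AB)[0][1] = (2)*(-2) + (1)*(2) = -2
(AB)[1][0] = (-1)*(-2) + (0)*(0) = 2
(AB)[1][1] = (-1)*(-2) + (0)*(2) = 2
AB = [[-4, -2], [2, 2]]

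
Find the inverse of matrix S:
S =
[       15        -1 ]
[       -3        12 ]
det(S) = 177
S⁻¹ =
[     4/59     1/177 ]
[     1/59      5/59 ]

For a 2×2 matrix S = [[a, b], [c, d]] with det(S) ≠ 0, S⁻¹ = (1/det(S)) * [[d, -b], [-c, a]].
det(S) = (15)*(12) - (-1)*(-3) = 180 - 3 = 177.
S⁻¹ = (1/177) * [[12, 1], [3, 15]].
Dividing each entry by 177 and reducing:
S⁻¹ =
[     4/59     1/177 ]
[     1/59      5/59 ]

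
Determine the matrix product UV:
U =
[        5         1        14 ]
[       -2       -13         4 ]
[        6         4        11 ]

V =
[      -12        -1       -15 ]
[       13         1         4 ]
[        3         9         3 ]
UV =
[       -5       122       -29 ]
[     -133        25       -10 ]
[       13        97       -41 ]

Matrix multiplication: (UV)[i][j] = sum over k of U[i][k] * V[k][j].
  (UV)[0][0] = (5)*(-12) + (1)*(13) + (14)*(3) = -5
  (UV)[0][1] = (5)*(-1) + (1)*(1) + (14)*(9) = 122
  (UV)[0][2] = (5)*(-15) + (1)*(4) + (14)*(3) = -29
  (UV)[1][0] = (-2)*(-12) + (-13)*(13) + (4)*(3) = -133
  (UV)[1][1] = (-2)*(-1) + (-13)*(1) + (4)*(9) = 25
  (UV)[1][2] = (-2)*(-15) + (-13)*(4) + (4)*(3) = -10
  (UV)[2][0] = (6)*(-12) + (4)*(13) + (11)*(3) = 13
  (UV)[2][1] = (6)*(-1) + (4)*(1) + (11)*(9) = 97
  (UV)[2][2] = (6)*(-15) + (4)*(4) + (11)*(3) = -41
UV =
[       -5       122       -29 ]
[     -133        25       -10 ]
[       13        97       -41 ]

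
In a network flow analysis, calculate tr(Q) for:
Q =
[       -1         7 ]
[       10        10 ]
tr(Q) = -1 + 10 = 9

The trace of a square matrix is the sum of its diagonal entries.
Diagonal entries of Q: Q[0][0] = -1, Q[1][1] = 10.
tr(Q) = -1 + 10 = 9.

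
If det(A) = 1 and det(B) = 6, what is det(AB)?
6

Use the multiplicative property of determinants: det(AB) = det(A)*det(B).
det(AB) = (1)*(6) = 6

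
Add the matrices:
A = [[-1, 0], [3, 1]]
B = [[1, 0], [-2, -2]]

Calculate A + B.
[[0, 0], [1, -1]]

Add corresponding elements:
(-1)+(1)=0
(0)+(0)=0
(3)+(-2)=1
(1)+(-2)=-1
A + B = [[0, 0], [1, -1]]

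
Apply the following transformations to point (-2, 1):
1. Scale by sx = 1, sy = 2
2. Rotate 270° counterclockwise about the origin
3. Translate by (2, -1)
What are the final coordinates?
(4, 1)

Step 1: Scale → (-2, 2)
Step 2: Rotate 270° → (2, 2)
Step 3: Translate → (4, 1)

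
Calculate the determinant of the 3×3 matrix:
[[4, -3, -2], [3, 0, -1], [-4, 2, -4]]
-52

Expansion along first row:
det = 4·det([[0,-1],[2,-4]]) - -3·det([[3,-1],[-4,-4]]) + -2·det([[3,0],[-4,2]])
    = 4·(0·-4 - -1·2) - -3·(3·-4 - -1·-4) + -2·(3·2 - 0·-4)
    = 4·2 - -3·-16 + -2·6
    = 8 + -48 + -12 = -52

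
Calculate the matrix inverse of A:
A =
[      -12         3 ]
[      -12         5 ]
det(A) = -24
A⁻¹ =
[    -5/24       1/8 ]
[     -1/2       1/2 ]

For a 2×2 matrix A = [[a, b], [c, d]] with det(A) ≠ 0, A⁻¹ = (1/det(A)) * [[d, -b], [-c, a]].
det(A) = (-12)*(5) - (3)*(-12) = -60 + 36 = -24.
A⁻¹ = (1/-24) * [[5, -3], [12, -12]].
Dividing each entry by -24 and reducing:
A⁻¹ =
[    -5/24       1/8 ]
[     -1/2       1/2 ]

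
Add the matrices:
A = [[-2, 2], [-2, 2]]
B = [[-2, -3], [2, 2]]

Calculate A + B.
[[-4, -1], [0, 4]]

Add corresponding elements:
(-2)+(-2)=-4
(2)+(-3)=-1
(-2)+(2)=0
(2)+(2)=4
A + B = [[-4, -1], [0, 4]]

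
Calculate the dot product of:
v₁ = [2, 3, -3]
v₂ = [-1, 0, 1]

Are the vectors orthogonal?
-5, No

The dot product is the sum of products of corresponding components.
v₁·v₂ = (2)*(-1) + (3)*(0) + (-3)*(1) = -2 + 0 - 3 = -5.
Two vectors are orthogonal iff their dot product is 0; here the dot product is -5, so the vectors are not orthogonal.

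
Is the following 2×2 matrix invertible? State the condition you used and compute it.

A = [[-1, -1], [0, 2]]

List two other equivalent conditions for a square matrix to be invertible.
Yes, invertible; det(A) = -2 ≠ 0. Equivalent conditions: rank(A) = 2; Ax = 0 has only the trivial solution; 0 is not an eigenvalue; the columns of A are linearly independent.

To check invertibility, compute det(A).
The given matrix is triangular, so det(A) equals the product of its diagonal entries = -2 ≠ 0.
Since det(A) ≠ 0, A is invertible.
Equivalent conditions for a square matrix A to be invertible:
- rank(A) = 2 (full rank).
- The homogeneous system Ax = 0 has only the trivial solution x = 0.
- 0 is not an eigenvalue of A.
- The columns (equivalently rows) of A are linearly independent.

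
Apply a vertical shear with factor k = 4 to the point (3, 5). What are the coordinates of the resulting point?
(3, 17)

Shear matrix for vertical shear with factor k = 4:
[[1, 0], [4, 1]]
Result: (3, 5) → (3, 17)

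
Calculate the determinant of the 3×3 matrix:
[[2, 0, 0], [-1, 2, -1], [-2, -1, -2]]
-10

Expansion along first row:
det = 2·det([[2,-1],[-1,-2]]) - 0·det([[-1,-1],[-2,-2]]) + 0·det([[-1,2],[-2,-1]])
    = 2·(2·-2 - -1·-1) - 0·(-1·-2 - -1·-2) + 0·(-1·-1 - 2·-2)
    = 2·-5 - 0·0 + 0·5
    = -10 + 0 + 0 = -10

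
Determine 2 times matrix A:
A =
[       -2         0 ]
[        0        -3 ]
2A =
[       -4         0 ]
[        0        -6 ]

Scalar multiplication is elementwise: (2A)[i][j] = 2 * A[i][j].
  (2A)[0][0] = 2 * (-2) = -4
  (2A)[0][1] = 2 * (0) = 0
  (2A)[1][0] = 2 * (0) = 0
  (2A)[1][1] = 2 * (-3) = -6
2A =
[       -4         0 ]
[        0        -6 ]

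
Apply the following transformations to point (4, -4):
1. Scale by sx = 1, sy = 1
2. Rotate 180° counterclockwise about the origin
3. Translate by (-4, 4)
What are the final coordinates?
(-8, 8)

Step 1: Scale → (4, -4)
Step 2: Rotate 180° → (-4, 4)
Step 3: Translate → (-8, 8)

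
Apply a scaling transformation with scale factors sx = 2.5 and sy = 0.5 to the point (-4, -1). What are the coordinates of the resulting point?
(-10.0, -0.5)

Scaling matrix:
[[2.50, 0], [0, 0.50]]
Result: (-4 × 2.5, -1 × 0.5) = (-10.0, -0.5)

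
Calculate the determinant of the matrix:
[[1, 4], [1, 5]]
1

For a 2×2 matrix [[a, b], [c, d]], det = ad - bc
det = (1)(5) - (4)(1) = 5 - 4 = 1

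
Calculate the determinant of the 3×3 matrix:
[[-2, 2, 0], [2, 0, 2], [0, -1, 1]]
-8

Expansion along first row:
det = -2·det([[0,2],[-1,1]]) - 2·det([[2,2],[0,1]]) + 0·det([[2,0],[0,-1]])
    = -2·(0·1 - 2·-1) - 2·(2·1 - 2·0) + 0·(2·-1 - 0·0)
    = -2·2 - 2·2 + 0·-2
    = -4 + -4 + 0 = -8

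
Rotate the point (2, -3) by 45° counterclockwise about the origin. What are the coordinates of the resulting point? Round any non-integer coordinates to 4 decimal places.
(3.5355, -0.7071)

Rotation matrix R(θ) = [[cos θ, -sin θ], [sin θ, cos θ]]; for θ = 45°:
R = [[√2/2, -√2/2], [√2/2, √2/2]]
Result: R × [2, -3]ᵀ = [√2/2·2 + (-√2/2)·-3, √2/2·2 + (√2/2)·-3]ᵀ = (3.5355, -0.7071)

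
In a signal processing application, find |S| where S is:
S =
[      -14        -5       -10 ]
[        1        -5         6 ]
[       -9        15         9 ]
det(S) = 2505

Expand along row 0 (cofactor expansion): det(S) = a*(e*i - f*h) - b*(d*i - f*g) + c*(d*h - e*g), where the 3×3 is [[a, b, c], [d, e, f], [g, h, i]].
Minor M_00 = (-5)*(9) - (6)*(15) = -45 - 90 = -135.
Minor M_01 = (1)*(9) - (6)*(-9) = 9 + 54 = 63.
Minor M_02 = (1)*(15) - (-5)*(-9) = 15 - 45 = -30.
det(S) = (-14)*(-135) - (-5)*(63) + (-10)*(-30) = 1890 + 315 + 300 = 2505.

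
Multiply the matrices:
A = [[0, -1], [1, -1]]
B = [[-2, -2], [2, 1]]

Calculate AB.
[[-2, -1], [-4, -3]]

Each entry (i,j) of AB = sum over k of A[i][k]*B[k][j].
(AB)[0][0] = (0)*(-2) + (-1)*(2) = -2
(AB)[0][1] = (0)*(-2) + (-1)*(1) = -1
(AB)[1][0] = (1)*(-2) + (-1)*(2) = -4
(AB)[1][1] = (1)*(-2) + (-1)*(1) = -3
AB = [[-2, -1], [-4, -3]]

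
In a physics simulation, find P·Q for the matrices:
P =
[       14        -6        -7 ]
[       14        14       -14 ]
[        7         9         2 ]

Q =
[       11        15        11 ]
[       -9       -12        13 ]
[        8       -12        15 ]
PQ =
[      152       366       -29 ]
[      -84       210       126 ]
[       12       -27       224 ]

Matrix multiplication: (PQ)[i][j] = sum over k of P[i][k] * Q[k][j].
  (PQ)[0][0] = (14)*(11) + (-6)*(-9) + (-7)*(8) = 152
  (PQ)[0][1] = (14)*(15) + (-6)*(-12) + (-7)*(-12) = 366
  (PQ)[0][2] = (14)*(11) + (-6)*(13) + (-7)*(15) = -29
  (PQ)[1][0] = (14)*(11) + (14)*(-9) + (-14)*(8) = -84
  (PQ)[1][1] = (14)*(15) + (14)*(-12) + (-14)*(-12) = 210
  (PQ)[1][2] = (14)*(11) + (14)*(13) + (-14)*(15) = 126
  (PQ)[2][0] = (7)*(11) + (9)*(-9) + (2)*(8) = 12
  (PQ)[2][1] = (7)*(15) + (9)*(-12) + (2)*(-12) = -27
  (PQ)[2][2] = (7)*(11) + (9)*(13) + (2)*(15) = 224
PQ =
[      152       366       -29 ]
[      -84       210       126 ]
[       12       -27       224 ]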